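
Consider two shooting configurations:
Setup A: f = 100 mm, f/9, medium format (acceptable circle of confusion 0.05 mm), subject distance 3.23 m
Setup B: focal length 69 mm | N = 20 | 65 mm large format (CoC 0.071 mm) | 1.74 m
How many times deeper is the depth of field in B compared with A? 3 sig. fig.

Setup A: H = 100²/(9×0.05) + 100 ≈ 22322.2 mm; DoF = Df − Dn = 3759.53 − 2831.22 ≈ 928.31 mm.
Setup B: H = 69²/(20×0.071) + 69 ≈ 3421.8 mm; DoF = Df − Dn = 3468.8 − 1161.2 ≈ 2307.6 mm.
Ratio = 2307.6 / 928.31 ≈ 2.49.

2.49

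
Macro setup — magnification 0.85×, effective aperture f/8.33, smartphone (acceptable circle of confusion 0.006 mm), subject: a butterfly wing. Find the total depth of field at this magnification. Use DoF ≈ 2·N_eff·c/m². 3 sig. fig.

At magnification m, DoF ≈ 2·N_eff·c/m² = 2 × 8.33 × 0.006 / 0.85² = 0.09996 / 0.7225 ≈ 0.138 mm.

0.138 mm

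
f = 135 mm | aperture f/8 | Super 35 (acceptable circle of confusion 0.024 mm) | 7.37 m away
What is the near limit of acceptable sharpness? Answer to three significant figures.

6.85 m

Hyperfocal distance H = f²/(N·c) + f = 135²/(8 × 0.024) + 135 = 18225/0.192 + 135 ≈ 95056.9 mm ≈ 95.06 m.
Near limit Dn = s·(H − f)/(H + s − 2f) = 7370 × (95056.9 − 135) / (95056.9 + 7370 − 2 × 135) = 7370 × 94921.9 / 102156.9 ≈ 6848.0 mm ≈ 6.85 m.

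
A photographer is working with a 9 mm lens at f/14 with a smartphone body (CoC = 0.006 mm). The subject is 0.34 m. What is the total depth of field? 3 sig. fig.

265 mm

Hyperfocal distance H = f²/(N·c) + f = 9²/(14 × 0.006) + 9 = 81/0.084 + 9 ≈ 973.3 mm ≈ 0.973 m.
Near limit Dn = s·(H − f)/(H + s − 2f) = 340 × (973.3 − 9) / (973.3 + 340 − 2 × 9) = 340 × 964.3 / 1295.3 ≈ 253.12 mm.
Far limit Df = s·(H − f)/(H − s) = 340 × (973.3 − 9) / (973.3 − 340) = 340 × 964.3 / 633.3 ≈ 517.71 mm.
Depth of field = Df − Dn = 517.71 − 253.12 ≈ 264.59 mm.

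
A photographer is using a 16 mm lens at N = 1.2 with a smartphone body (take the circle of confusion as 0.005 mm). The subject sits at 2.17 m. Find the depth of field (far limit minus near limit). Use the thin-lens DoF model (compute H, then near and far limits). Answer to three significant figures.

220 mm

Hyperfocal distance H = f²/(N·c) + f = 16²/(1.2 × 0.005) + 16 = 256/0.006 + 16 ≈ 42682.7 mm ≈ 42.68 m.
Near limit Dn = s·(H − f)/(H + s − 2f) = 2170 × (42682.7 − 16) / (42682.7 + 2170 − 2 × 16) = 2170 × 42666.7 / 44820.7 ≈ 2065.71 mm.
Far limit Df = s·(H − f)/(H − s) = 2170 × (42682.7 − 16) / (42682.7 − 2170) = 2170 × 42666.7 / 40512.7 ≈ 2285.38 mm.
Depth of field = Df − Dn = 2285.38 − 2065.71 ≈ 219.67 mm.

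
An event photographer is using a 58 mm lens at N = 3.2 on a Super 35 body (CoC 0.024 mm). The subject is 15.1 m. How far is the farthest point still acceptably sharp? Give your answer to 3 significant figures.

23.0 m

Hyperfocal distance H = f²/(N·c) + f = 58²/(3.2 × 0.024) + 58 = 3364/0.0768 + 58 ≈ 43860.1 mm ≈ 43.86 m.
Far limit Df = s·(H − f)/(H − s) = 15100 × (43860.1 − 58) / (43860.1 − 15100) = 15100 × 43802.1 / 28760.1 ≈ 22998 mm ≈ 23.0 m.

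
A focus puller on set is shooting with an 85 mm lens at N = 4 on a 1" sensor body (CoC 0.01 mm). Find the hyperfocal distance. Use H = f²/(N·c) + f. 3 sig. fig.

181 m

Hyperfocal distance H = f²/(N·c) + f = 85²/(4 × 0.01) + 85 = 7225/0.04 + 85 ≈ 180710.0 mm ≈ 181 m.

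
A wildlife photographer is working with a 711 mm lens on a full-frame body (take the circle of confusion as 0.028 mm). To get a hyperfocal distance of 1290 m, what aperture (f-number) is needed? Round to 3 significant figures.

Rearrange H = f²/(N·c) + f for N: N = f² / ((H − f)·c).
N = 711² / ((1290000 − 711) × 0.028) = 505521 / 36100 ≈ 14.

f/14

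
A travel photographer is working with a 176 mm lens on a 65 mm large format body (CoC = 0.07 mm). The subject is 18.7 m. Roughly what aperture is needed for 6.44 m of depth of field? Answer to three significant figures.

Write h = H − f = f²/(N·c). The thin-lens limits are Dn = s·h/(h + (s−f)) and Df = s·h/(h − (s−f)), so DoF = Df − Dn = 2·s·(s−f)·h / (h² − (s−f)²).
That is a quadratic in h: DoF·h² − 2·s·(s−f)·h − DoF·(s−f)² = 0 ⇒ h = (s−f)·(s + √(s² + DoF²)) / DoF = 18524 × (18700 + √(18700² + 6440²)) / 6440 = 18524 × (18700 + 19777.9) / 6440 ≈ 110678 mm.
Then N = f²/(c·h) = 176² / (0.07 × 110678) = 30976 / 7747.4 ≈ 4.

f/4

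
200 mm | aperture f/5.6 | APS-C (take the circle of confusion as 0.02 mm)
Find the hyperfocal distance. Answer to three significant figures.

Hyperfocal distance H = f²/(N·c) + f = 200²/(5.6 × 0.02) + 200 = 40000/0.112 + 200 ≈ 357342.9 mm ≈ 357 m.

357 m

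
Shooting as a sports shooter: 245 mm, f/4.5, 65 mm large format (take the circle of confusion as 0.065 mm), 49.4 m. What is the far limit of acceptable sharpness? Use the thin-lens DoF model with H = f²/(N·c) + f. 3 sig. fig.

Hyperfocal distance H = f²/(N·c) + f = 245²/(4.5 × 0.065) + 245 = 60025/0.2925 + 245 ≈ 205458.7 mm ≈ 205.5 m.
Far limit Df = s·(H − f)/(H − s) = 49400 × (205458.7 − 245) / (205458.7 − 49400) = 49400 × 205213.7 / 156058.7 ≈ 64960 mm ≈ 65.0 m.

65.0 m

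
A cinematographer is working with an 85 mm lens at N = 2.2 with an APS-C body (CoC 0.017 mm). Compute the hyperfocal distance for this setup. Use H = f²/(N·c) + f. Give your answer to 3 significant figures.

Hyperfocal distance H = f²/(N·c) + f = 85²/(2.2 × 0.017) + 85 = 7225/0.0374 + 85 ≈ 193266.8 mm ≈ 193 m.

193 m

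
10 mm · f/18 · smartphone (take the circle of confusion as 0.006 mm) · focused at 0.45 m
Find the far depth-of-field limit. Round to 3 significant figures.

Hyperfocal distance H = f²/(N·c) + f = 10²/(18 × 0.006) + 10 = 100/0.108 + 10 ≈ 935.9 mm ≈ 0.936 m.
Far limit Df = s·(H − f)/(H − s) = 450 × (935.9 − 10) / (935.9 − 450) = 450 × 925.9 / 485.9 ≈ 857.47 mm ≈ 0.857 m.

0.857 m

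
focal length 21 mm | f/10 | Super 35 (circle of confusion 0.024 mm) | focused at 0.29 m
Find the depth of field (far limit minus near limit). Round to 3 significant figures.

Hyperfocal distance H = f²/(N·c) + f = 21²/(10 × 0.024) + 21 = 441/0.24 + 21 ≈ 1858.5 mm ≈ 1.859 m.
Near limit Dn = s·(H − f)/(H + s − 2f) = 290 × (1858.5 − 21) / (1858.5 + 290 − 2 × 21) = 290 × 1837.5 / 2106.5 ≈ 252.967 mm.
Far limit Df = s·(H − f)/(H − s) = 290 × (1858.5 − 21) / (1858.5 − 290) = 290 × 1837.5 / 1568.5 ≈ 339.735 mm.
Depth of field = Df − Dn = 339.735 − 252.967 ≈ 86.768 mm.

86.8 mm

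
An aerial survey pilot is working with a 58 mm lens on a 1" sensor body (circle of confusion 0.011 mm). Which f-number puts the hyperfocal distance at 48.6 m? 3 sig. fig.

Rearrange H = f²/(N·c) + f for N: N = f² / ((H − f)·c).
N = 58² / ((48600 − 58) × 0.011) = 3364 / 534.0 ≈ 6.30.

f/6.30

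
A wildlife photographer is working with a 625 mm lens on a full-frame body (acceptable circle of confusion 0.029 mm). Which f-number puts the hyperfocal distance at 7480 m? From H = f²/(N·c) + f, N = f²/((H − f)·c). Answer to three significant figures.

f/1.80

Rearrange H = f²/(N·c) + f for N: N = f² / ((H − f)·c).
N = 625² / ((7480000 − 625) × 0.029) = 390625 / 216902 ≈ 1.80.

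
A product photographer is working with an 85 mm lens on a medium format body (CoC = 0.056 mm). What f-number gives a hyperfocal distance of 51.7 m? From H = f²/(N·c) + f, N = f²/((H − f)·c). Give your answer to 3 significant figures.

f/2.50

Rearrange H = f²/(N·c) + f for N: N = f² / ((H − f)·c).
N = 85² / ((51700 − 85) × 0.056) = 7225 / 2890 ≈ 2.50.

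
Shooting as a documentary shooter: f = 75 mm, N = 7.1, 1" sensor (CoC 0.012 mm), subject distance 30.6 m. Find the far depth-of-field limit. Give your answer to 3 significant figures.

56.9 m

Hyperfocal distance H = f²/(N·c) + f = 75²/(7.1 × 0.012) + 75 = 5625/0.0852 + 75 ≈ 66096.1 mm ≈ 66.10 m.
Far limit Df = s·(H − f)/(H − s) = 30600 × (66096.1 − 75) / (66096.1 − 30600) = 30600 × 66021.1 / 35496.1 ≈ 56915 mm ≈ 56.9 m.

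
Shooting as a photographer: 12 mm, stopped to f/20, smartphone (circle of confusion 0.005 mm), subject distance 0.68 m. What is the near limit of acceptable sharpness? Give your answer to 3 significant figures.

465 mm

Hyperfocal distance H = f²/(N·c) + f = 12²/(20 × 0.005) + 12 = 144/0.1 + 12 ≈ 1452.0 mm ≈ 1.452 m.
Near limit Dn = s·(H − f)/(H + s − 2f) = 680 × (1452.0 − 12) / (1452.0 + 680 − 2 × 12) = 680 × 1440.0 / 2108.0 ≈ 464.52 mm.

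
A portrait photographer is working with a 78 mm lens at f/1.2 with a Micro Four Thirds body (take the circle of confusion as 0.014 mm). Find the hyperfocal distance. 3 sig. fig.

362 m

Hyperfocal distance H = f²/(N·c) + f = 78²/(1.2 × 0.014) + 78 = 6084/0.0168 + 78 ≈ 362220.9 mm ≈ 362 m.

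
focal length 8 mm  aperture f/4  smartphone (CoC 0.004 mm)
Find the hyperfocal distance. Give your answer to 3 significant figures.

4.01 m

Hyperfocal distance H = f²/(N·c) + f = 8²/(4 × 0.004) + 8 = 64/0.016 + 8 ≈ 4008.0 mm ≈ 4.01 m.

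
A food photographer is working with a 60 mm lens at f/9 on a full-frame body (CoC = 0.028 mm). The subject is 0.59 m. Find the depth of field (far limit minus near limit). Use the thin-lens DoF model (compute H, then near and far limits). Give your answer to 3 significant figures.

Hyperfocal distance H = f²/(N·c) + f = 60²/(9 × 0.028) + 60 = 3600/0.252 + 60 ≈ 14345.7 mm ≈ 14.35 m.
Near limit Dn = s·(H − f)/(H + s − 2f) = 590 × (14345.7 − 60) / (14345.7 + 590 − 2 × 60) = 590 × 14285.7 / 14815.7 ≈ 568.894 mm.
Far limit Df = s·(H − f)/(H − s) = 590 × (14345.7 − 60) / (14345.7 − 590) = 590 × 14285.7 / 13755.7 ≈ 612.732 mm.
Depth of field = Df − Dn = 612.732 − 568.894 ≈ 43.838 mm.

43.8 mm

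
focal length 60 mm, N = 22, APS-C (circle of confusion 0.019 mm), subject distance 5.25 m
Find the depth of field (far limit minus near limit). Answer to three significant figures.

9.94 m

Hyperfocal distance H = f²/(N·c) + f = 60²/(22 × 0.019) + 60 = 3600/0.418 + 60 ≈ 8672.4 mm ≈ 8.672 m.
Near limit Dn = s·(H − f)/(H + s − 2f) = 5250 × (8672.4 − 60) / (8672.4 + 5250 − 2 × 60) = 5250 × 8612.4 / 13802.4 ≈ 3275.9 mm.
Far limit Df = s·(H − f)/(H − s) = 5250 × (8672.4 − 60) / (8672.4 − 5250) = 5250 × 8612.4 / 3422.4 ≈ 13211.4 mm.
Depth of field = Df − Dn = 13211.4 − 3275.9 ≈ 9935.5 mm ≈ 9.94 m.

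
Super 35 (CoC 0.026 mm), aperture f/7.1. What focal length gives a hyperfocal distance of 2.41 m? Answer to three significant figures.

21.0 mm

From H = f²/(N·c) + f, with f ≪ H: f ≈ √(H·N·c) = √(2410 × 7.1 × 0.026) = √444.89 ≈ 21.09 mm.
Exact: f² + N·c·f − N·c·H = 0 ⇒ f = (−N·c + √((N·c)² + 4·N·c·H))/2 = (−0.1846 + √1779.6)/2 ≈ 21.000 mm ≈ 21.0 mm.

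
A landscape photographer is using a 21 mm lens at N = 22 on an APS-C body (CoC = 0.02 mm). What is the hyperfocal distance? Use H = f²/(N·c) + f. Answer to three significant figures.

1.02 m

Hyperfocal distance H = f²/(N·c) + f = 21²/(22 × 0.02) + 21 = 441/0.44 + 21 ≈ 1023.3 mm ≈ 1.02 m.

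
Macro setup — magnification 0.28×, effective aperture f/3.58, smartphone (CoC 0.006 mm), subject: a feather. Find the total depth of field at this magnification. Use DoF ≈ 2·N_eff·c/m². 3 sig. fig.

At magnification m, DoF ≈ 2·N_eff·c/m² = 2 × 3.58 × 0.006 / 0.28² = 0.04296 / 0.0784 ≈ 0.548 mm.

0.548 mm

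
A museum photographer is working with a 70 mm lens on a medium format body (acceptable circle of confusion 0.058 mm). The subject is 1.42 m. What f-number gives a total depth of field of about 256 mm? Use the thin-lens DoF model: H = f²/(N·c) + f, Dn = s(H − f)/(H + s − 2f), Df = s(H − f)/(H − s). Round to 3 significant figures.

f/5.60

Write h = H − f = f²/(N·c). The thin-lens limits are Dn = s·h/(h + (s−f)) and Df = s·h/(h − (s−f)), so DoF = Df − Dn = 2·s·(s−f)·h / (h² − (s−f)²).
That is a quadratic in h: DoF·h² − 2·s·(s−f)·h − DoF·(s−f)² = 0 ⇒ h = (s−f)·(s + √(s² + DoF²)) / DoF = 1350 × (1420 + √(1420² + 256²)) / 256 = 1350 × (1420 + 1442.89) / 256 ≈ 15097 mm.
Then N = f²/(c·h) = 70² / (0.058 × 15097) = 4900 / 875.64 ≈ 5.60.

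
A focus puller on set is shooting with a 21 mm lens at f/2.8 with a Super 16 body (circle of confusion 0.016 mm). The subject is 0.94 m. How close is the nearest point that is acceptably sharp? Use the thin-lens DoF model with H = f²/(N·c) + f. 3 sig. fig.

0.860 m

Hyperfocal distance H = f²/(N·c) + f = 21²/(2.8 × 0.016) + 21 = 441/0.0448 + 21 ≈ 9864.8 mm ≈ 9.865 m.
Near limit Dn = s·(H − f)/(H + s − 2f) = 940 × (9864.8 − 21) / (9864.8 + 940 − 2 × 21) = 940 × 9843.8 / 10762.8 ≈ 859.74 mm ≈ 0.860 m.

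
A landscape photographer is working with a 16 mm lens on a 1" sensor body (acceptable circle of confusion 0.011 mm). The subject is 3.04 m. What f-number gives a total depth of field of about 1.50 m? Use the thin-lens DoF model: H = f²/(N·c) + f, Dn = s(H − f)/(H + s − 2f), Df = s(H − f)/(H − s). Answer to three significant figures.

f/1.80

Write h = H − f = f²/(N·c). The thin-lens limits are Dn = s·h/(h + (s−f)) and Df = s·h/(h − (s−f)), so DoF = Df − Dn = 2·s·(s−f)·h / (h² − (s−f)²).
That is a quadratic in h: DoF·h² − 2·s·(s−f)·h − DoF·(s−f)² = 0 ⇒ h = (s−f)·(s + √(s² + DoF²)) / DoF = 3024 × (3040 + √(3040² + 1500²)) / 1500 = 3024 × (3040 + 3389.93) / 1500 ≈ 12963 mm.
Then N = f²/(c·h) = 16² / (0.011 × 12963) = 256 / 142.59 ≈ 1.80.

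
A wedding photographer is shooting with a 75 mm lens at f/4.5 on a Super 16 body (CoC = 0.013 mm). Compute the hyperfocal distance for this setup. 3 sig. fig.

96.2 m

Hyperfocal distance H = f²/(N·c) + f = 75²/(4.5 × 0.013) + 75 = 5625/0.0585 + 75 ≈ 96228.8 mm ≈ 96.2 m.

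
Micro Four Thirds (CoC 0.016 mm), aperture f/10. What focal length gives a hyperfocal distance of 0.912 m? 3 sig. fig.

12.0 mm

From H = f²/(N·c) + f, with f ≪ H: f ≈ √(H·N·c) = √(912 × 10 × 0.016) = √145.92 ≈ 12.08 mm.
Exact: f² + N·c·f − N·c·H = 0 ⇒ f = (−N·c + √((N·c)² + 4·N·c·H))/2 = (−0.16 + √583.71)/2 ≈ 12.000 mm ≈ 12.0 mm.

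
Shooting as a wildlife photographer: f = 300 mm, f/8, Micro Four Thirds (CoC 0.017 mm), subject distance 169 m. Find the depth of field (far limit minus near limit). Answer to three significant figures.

Hyperfocal distance H = f²/(N·c) + f = 300²/(8 × 0.017) + 300 = 90000/0.136 + 300 ≈ 662064.7 mm ≈ 662.1 m.
Near limit Dn = s·(H − f)/(H + s − 2f) = 169000 × (662064.7 − 300) / (662064.7 + 169000 − 2 × 300) = 169000 × 661764.7 / 830464.7 ≈ 134669 mm.
Far limit Df = s·(H − f)/(H − s) = 169000 × (662064.7 − 300) / (662064.7 − 169000) = 169000 × 661764.7 / 493064.7 ≈ 226823 mm.
Depth of field = Df − Dn = 226823 − 134669 ≈ 92154 mm ≈ 92.2 m.

92.2 m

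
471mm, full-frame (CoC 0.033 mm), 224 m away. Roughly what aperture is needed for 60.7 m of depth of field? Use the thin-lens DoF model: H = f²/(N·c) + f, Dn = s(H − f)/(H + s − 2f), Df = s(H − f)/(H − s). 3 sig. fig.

Write h = H − f = f²/(N·c). The thin-lens limits are Dn = s·h/(h + (s−f)) and Df = s·h/(h − (s−f)), so DoF = Df − Dn = 2·s·(s−f)·h / (h² − (s−f)²).
That is a quadratic in h: DoF·h² − 2·s·(s−f)·h − DoF·(s−f)² = 0 ⇒ h = (s−f)·(s + √(s² + DoF²)) / DoF = 223529 × (224000 + √(224000² + 60700²)) / 60700 = 223529 × (224000 + 232079) / 60700 ≈ 1679519 mm.
Then N = f²/(c·h) = 471² / (0.033 × 1679519) = 221841 / 55424 ≈ 4.

f/4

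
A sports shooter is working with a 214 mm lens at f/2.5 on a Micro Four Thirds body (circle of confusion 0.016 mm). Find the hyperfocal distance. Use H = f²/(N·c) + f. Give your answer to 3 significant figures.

1150 m

Hyperfocal distance H = f²/(N·c) + f = 214²/(2.5 × 0.016) + 214 = 45796/0.04 + 214 ≈ 1145114.0 mm ≈ 1150 m.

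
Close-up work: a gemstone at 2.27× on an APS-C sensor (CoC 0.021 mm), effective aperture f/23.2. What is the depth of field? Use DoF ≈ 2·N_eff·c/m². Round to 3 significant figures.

0.189 mm

At magnification m, DoF ≈ 2·N_eff·c/m² = 2 × 23.2 × 0.021 / 2.27² = 0.9744 / 5.153 ≈ 0.189 mm.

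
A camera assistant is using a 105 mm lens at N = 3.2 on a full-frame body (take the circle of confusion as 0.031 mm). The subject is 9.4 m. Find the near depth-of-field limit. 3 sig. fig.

Hyperfocal distance H = f²/(N·c) + f = 105²/(3.2 × 0.031) + 105 = 11025/0.0992 + 105 ≈ 111244.1 mm ≈ 111.2 m.
Near limit Dn = s·(H − f)/(H + s − 2f) = 9400 × (111244.1 − 105) / (111244.1 + 9400 − 2 × 105) = 9400 × 111139.1 / 120434.1 ≈ 8674.5 mm ≈ 8.67 m.

8.67 m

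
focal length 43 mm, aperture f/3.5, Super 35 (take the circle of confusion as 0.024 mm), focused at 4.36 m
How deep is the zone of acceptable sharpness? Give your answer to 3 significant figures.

Hyperfocal distance H = f²/(N·c) + f = 43²/(3.5 × 0.024) + 43 = 1849/0.084 + 43 ≈ 22054.9 mm ≈ 22.05 m.
Near limit Dn = s·(H − f)/(H + s − 2f) = 4360 × (22054.9 − 43) / (22054.9 + 4360 − 2 × 43) = 4360 × 22011.9 / 26328.9 ≈ 3645.1 mm.
Far limit Df = s·(H − f)/(H − s) = 4360 × (22054.9 − 43) / (22054.9 − 4360) = 4360 × 22011.9 / 17694.9 ≈ 5423.7 mm.
Depth of field = Df − Dn = 5423.7 − 3645.1 ≈ 1778.6 mm ≈ 1.78 m.

1.78 m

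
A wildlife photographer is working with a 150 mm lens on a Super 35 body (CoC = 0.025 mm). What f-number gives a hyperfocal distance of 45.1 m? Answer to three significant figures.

f/20

Rearrange H = f²/(N·c) + f for N: N = f² / ((H − f)·c).
N = 150² / ((45100 − 150) × 0.025) = 22500 / 1124 ≈ 20.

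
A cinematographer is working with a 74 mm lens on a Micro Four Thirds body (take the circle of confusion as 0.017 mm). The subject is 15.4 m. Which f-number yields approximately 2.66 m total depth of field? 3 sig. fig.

f/1.80

Write h = H − f = f²/(N·c). The thin-lens limits are Dn = s·h/(h + (s−f)) and Df = s·h/(h − (s−f)), so DoF = Df − Dn = 2·s·(s−f)·h / (h² − (s−f)²).
That is a quadratic in h: DoF·h² − 2·s·(s−f)·h − DoF·(s−f)² = 0 ⇒ h = (s−f)·(s + √(s² + DoF²)) / DoF = 15326 × (15400 + √(15400² + 2660²)) / 2660 = 15326 × (15400 + 15628.0) / 2660 ≈ 178773 mm.
Then N = f²/(c·h) = 74² / (0.017 × 178773) = 5476 / 3039.1 ≈ 1.80.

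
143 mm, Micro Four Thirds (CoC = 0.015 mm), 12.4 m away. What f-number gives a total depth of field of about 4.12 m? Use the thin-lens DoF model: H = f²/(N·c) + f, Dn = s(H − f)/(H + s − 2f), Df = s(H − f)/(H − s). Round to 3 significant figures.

f/18

Write h = H − f = f²/(N·c). The thin-lens limits are Dn = s·h/(h + (s−f)) and Df = s·h/(h − (s−f)), so DoF = Df − Dn = 2·s·(s−f)·h / (h² − (s−f)²).
That is a quadratic in h: DoF·h² − 2·s·(s−f)·h − DoF·(s−f)² = 0 ⇒ h = (s−f)·(s + √(s² + DoF²)) / DoF = 12257 × (12400 + √(12400² + 4120²)) / 4120 = 12257 × (12400 + 13066.5) / 4120 ≈ 75763 mm.
Then N = f²/(c·h) = 143² / (0.015 × 75763) = 20449 / 1136.4 ≈ 18.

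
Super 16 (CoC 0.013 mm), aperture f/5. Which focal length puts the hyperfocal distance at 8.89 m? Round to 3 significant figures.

From H = f²/(N·c) + f, with f ≪ H: f ≈ √(H·N·c) = √(8890 × 5 × 0.013) = √577.85 ≈ 24.04 mm.
The +f correction barely moves this — solving exactly, f² + N·c·f − N·c·H = 0 ⇒ f = (−N·c + √((N·c)² + 4·N·c·H))/2 = (−0.065 + √2311.4)/2 ≈ 24.006 mm, so f ≈ 24.0 mm.

24.0 mm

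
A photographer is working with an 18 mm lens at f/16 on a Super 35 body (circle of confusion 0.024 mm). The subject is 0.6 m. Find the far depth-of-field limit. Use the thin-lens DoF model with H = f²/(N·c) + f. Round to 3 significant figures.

1.93 m

Hyperfocal distance H = f²/(N·c) + f = 18²/(16 × 0.024) + 18 = 324/0.384 + 18 ≈ 861.8 mm ≈ 0.862 m.
Far limit Df = s·(H − f)/(H − s) = 600 × (861.8 − 18) / (861.8 − 600) = 600 × 843.8 / 261.8 ≈ 1934.1 mm ≈ 1.93 m.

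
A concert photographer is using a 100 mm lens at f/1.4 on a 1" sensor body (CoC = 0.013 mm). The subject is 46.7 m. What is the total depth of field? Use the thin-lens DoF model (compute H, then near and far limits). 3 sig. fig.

Hyperfocal distance H = f²/(N·c) + f = 100²/(1.4 × 0.013) + 100 = 10000/0.0182 + 100 ≈ 549550.5 mm ≈ 549.6 m.
Near limit Dn = s·(H − f)/(H + s − 2f) = 46700 × (549550.5 − 100) / (549550.5 + 46700 − 2 × 100) = 46700 × 549450.5 / 596050.5 ≈ 43048.9 mm.
Far limit Df = s·(H − f)/(H − s) = 46700 × (549550.5 − 100) / (549550.5 − 46700) = 46700 × 549450.5 / 502850.5 ≈ 51027.8 mm.
Depth of field = Df − Dn = 51027.8 − 43048.9 ≈ 7978.9 mm ≈ 7.98 m.

7.98 m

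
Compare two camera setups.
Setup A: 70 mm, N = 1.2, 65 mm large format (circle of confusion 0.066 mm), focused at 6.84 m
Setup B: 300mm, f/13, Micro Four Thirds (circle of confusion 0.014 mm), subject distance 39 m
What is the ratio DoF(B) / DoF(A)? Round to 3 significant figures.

4.05

Setup A: H = 70²/(1.2×0.066) + 70 ≈ 61938.7 mm; DoF = Df − Dn = 7680.4 − 6165.4 ≈ 1515.0 mm.
Setup B: H = 300²/(13×0.014) + 300 ≈ 494805.5 mm; DoF = Df − Dn = 42311.3 − 36169.4 ≈ 6141.9 mm.
Ratio = 6141.9 / 1515.0 ≈ 4.05.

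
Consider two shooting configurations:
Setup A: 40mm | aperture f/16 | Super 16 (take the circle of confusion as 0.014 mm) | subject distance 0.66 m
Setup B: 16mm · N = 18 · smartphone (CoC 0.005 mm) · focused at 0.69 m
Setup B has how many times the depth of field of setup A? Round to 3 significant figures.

Setup A: H = 40²/(16×0.014) + 40 ≈ 7182.9 mm; DoF = Df − Dn = 722.73 − 607.29 ≈ 115.44 mm.
Setup B: H = 16²/(18×0.005) + 16 ≈ 2860.4 mm; DoF = Df − Dn = 904.27 − 557.82 ≈ 346.45 mm.
Ratio = 346.45 / 115.44 ≈ 3.00.

3.00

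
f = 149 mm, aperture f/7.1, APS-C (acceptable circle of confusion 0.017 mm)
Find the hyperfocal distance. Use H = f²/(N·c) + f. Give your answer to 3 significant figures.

Hyperfocal distance H = f²/(N·c) + f = 149²/(7.1 × 0.017) + 149 = 22201/0.1207 + 149 ≈ 184084.4 mm ≈ 184 m.

184 m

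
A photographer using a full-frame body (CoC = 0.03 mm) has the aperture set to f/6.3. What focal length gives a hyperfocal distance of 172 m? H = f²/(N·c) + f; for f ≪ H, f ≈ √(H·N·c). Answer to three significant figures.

From H = f²/(N·c) + f, with f ≪ H: f ≈ √(H·N·c) = √(172000 × 6.3 × 0.03) = √32508 ≈ 180.3 mm.
The +f correction barely moves this — solving exactly, f² + N·c·f − N·c·H = 0 ⇒ f = (−N·c + √((N·c)² + 4·N·c·H))/2 = (−0.189 + √130032)/2 ≈ 180.21 mm, so f ≈ 180 mm.

180 mm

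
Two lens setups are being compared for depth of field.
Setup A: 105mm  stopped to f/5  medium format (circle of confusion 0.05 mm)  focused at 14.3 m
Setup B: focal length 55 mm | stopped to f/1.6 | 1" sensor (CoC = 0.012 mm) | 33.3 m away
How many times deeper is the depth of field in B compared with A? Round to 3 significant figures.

Setup A: H = 105²/(5×0.05) + 105 ≈ 44205.0 mm; DoF = Df − Dn = 21088 − 10818 ≈ 10270 mm.
Setup B: H = 55²/(1.6×0.012) + 55 ≈ 157607.1 mm; DoF = Df − Dn = 42206 − 27498 ≈ 14708 mm.
Ratio = 14708 / 10270 ≈ 1.43.

1.43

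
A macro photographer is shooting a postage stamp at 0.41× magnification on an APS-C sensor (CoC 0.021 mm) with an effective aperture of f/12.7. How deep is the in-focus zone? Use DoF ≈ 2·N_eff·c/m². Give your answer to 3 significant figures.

At magnification m, DoF ≈ 2·N_eff·c/m² = 2 × 12.7 × 0.021 / 0.41² = 0.5334 / 0.1681 ≈ 3.17 mm.

3.17 mm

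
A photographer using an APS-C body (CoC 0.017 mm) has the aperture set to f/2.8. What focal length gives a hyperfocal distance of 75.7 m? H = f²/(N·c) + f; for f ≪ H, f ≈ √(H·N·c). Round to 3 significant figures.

60.0 mm

From H = f²/(N·c) + f, with f ≪ H: f ≈ √(H·N·c) = √(75700 × 2.8 × 0.017) = √3603.3 ≈ 60.03 mm.
The +f correction barely moves this — solving exactly, f² + N·c·f − N·c·H = 0 ⇒ f = (−N·c + √((N·c)² + 4·N·c·H))/2 = (−0.0476 + √14413)/2 ≈ 60.004 mm, so f ≈ 60.0 mm.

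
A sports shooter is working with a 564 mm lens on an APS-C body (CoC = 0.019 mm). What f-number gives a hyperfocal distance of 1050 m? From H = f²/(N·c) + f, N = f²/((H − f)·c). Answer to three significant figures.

f/16

Rearrange H = f²/(N·c) + f for N: N = f² / ((H − f)·c).
N = 564² / ((1050000 − 564) × 0.019) = 318096 / 19939 ≈ 16.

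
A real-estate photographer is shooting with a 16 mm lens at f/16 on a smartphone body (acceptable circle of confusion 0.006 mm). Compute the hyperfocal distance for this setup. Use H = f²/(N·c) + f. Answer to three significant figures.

Hyperfocal distance H = f²/(N·c) + f = 16²/(16 × 0.006) + 16 = 256/0.096 + 16 ≈ 2682.7 mm ≈ 2.68 m.

2.68 m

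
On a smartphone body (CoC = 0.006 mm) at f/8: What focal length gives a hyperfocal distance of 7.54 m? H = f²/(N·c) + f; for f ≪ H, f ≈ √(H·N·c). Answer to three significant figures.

19.0 mm

From H = f²/(N·c) + f, with f ≪ H: f ≈ √(H·N·c) = √(7540 × 8 × 0.006) = √361.92 ≈ 19.02 mm.
The +f correction barely moves this — solving exactly, f² + N·c·f − N·c·H = 0 ⇒ f = (−N·c + √((N·c)² + 4·N·c·H))/2 = (−0.048 + √1447.7)/2 ≈ 19.000 mm, so f ≈ 19.0 mm.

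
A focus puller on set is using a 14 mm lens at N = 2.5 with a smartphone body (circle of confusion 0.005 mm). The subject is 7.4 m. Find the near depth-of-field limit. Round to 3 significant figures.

Hyperfocal distance H = f²/(N·c) + f = 14²/(2.5 × 0.005) + 14 = 196/0.0125 + 14 ≈ 15694.0 mm ≈ 15.69 m.
Near limit Dn = s·(H − f)/(H + s − 2f) = 7400 × (15694.0 − 14) / (15694.0 + 7400 − 2 × 14) = 7400 × 15680.0 / 23066.0 ≈ 5030.4 mm ≈ 5.03 m.

5.03 m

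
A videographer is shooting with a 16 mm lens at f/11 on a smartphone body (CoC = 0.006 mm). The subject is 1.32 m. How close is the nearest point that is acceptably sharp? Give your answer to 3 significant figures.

0.988 m

Hyperfocal distance H = f²/(N·c) + f = 16²/(11 × 0.006) + 16 = 256/0.066 + 16 ≈ 3894.8 mm ≈ 3.895 m.
Near limit Dn = s·(H − f)/(H + s − 2f) = 1320 × (3894.8 − 16) / (3894.8 + 1320 − 2 × 16) = 1320 × 3878.8 / 5182.8 ≈ 987.89 mm ≈ 0.988 m.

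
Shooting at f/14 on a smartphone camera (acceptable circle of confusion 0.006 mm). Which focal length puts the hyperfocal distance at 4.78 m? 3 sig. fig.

20.0 mm

From H = f²/(N·c) + f, with f ≪ H: f ≈ √(H·N·c) = √(4780 × 14 × 0.006) = √401.52 ≈ 20.04 mm.
The +f correction barely moves this — solving exactly, f² + N·c·f − N·c·H = 0 ⇒ f = (−N·c + √((N·c)² + 4·N·c·H))/2 = (−0.084 + √1606.1)/2 ≈ 19.996 mm, so f ≈ 20.0 mm.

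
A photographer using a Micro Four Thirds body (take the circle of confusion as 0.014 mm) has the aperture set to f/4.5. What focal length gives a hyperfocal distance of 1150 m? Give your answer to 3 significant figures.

269 mm

From H = f²/(N·c) + f, with f ≪ H: f ≈ √(H·N·c) = √(1150000 × 4.5 × 0.014) = √72450 ≈ 269.2 mm.
The +f correction barely moves this — solving exactly, f² + N·c·f − N·c·H = 0 ⇒ f = (−N·c + √((N·c)² + 4·N·c·H))/2 = (−0.063 + √289800)/2 ≈ 269.13 mm, so f ≈ 269 mm.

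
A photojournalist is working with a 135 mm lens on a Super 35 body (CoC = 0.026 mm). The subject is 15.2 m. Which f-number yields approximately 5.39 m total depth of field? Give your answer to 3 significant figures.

Write h = H − f = f²/(N·c). The thin-lens limits are Dn = s·h/(h + (s−f)) and Df = s·h/(h − (s−f)), so DoF = Df − Dn = 2·s·(s−f)·h / (h² − (s−f)²).
That is a quadratic in h: DoF·h² − 2·s·(s−f)·h − DoF·(s−f)² = 0 ⇒ h = (s−f)·(s + √(s² + DoF²)) / DoF = 15065 × (15200 + √(15200² + 5390²)) / 5390 = 15065 × (15200 + 16127.4) / 5390 ≈ 87560 mm.
Then N = f²/(c·h) = 135² / (0.026 × 87560) = 18225 / 2276.6 ≈ 8.01.

f/8.01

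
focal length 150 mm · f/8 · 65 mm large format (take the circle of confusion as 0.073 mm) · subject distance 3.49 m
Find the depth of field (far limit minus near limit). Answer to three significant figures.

Hyperfocal distance H = f²/(N·c) + f = 150²/(8 × 0.073) + 150 = 22500/0.584 + 150 ≈ 38677.4 mm ≈ 38.68 m.
Near limit Dn = s·(H − f)/(H + s − 2f) = 3490 × (38677.4 − 150) / (38677.4 + 3490 − 2 × 150) = 3490 × 38527.4 / 41867.4 ≈ 3211.58 mm.
Far limit Df = s·(H − f)/(H − s) = 3490 × (38677.4 − 150) / (38677.4 − 3490) = 3490 × 38527.4 / 35187.4 ≈ 3821.27 mm.
Depth of field = Df − Dn = 3821.27 − 3211.58 ≈ 609.69 mm ≈ 0.610 m.

0.610 m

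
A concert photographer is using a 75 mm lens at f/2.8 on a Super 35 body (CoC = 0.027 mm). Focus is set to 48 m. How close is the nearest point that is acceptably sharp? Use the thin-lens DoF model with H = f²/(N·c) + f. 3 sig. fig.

29.2 m

Hyperfocal distance H = f²/(N·c) + f = 75²/(2.8 × 0.027) + 75 = 5625/0.0756 + 75 ≈ 74479.8 mm ≈ 74.48 m.
Near limit Dn = s·(H − f)/(H + s − 2f) = 48000 × (74479.8 − 75) / (74479.8 + 48000 − 2 × 75) = 48000 × 74404.8 / 122329.8 ≈ 29195 mm ≈ 29.2 m.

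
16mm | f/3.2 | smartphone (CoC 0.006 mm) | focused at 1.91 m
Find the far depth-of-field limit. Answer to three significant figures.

Hyperfocal distance H = f²/(N·c) + f = 16²/(3.2 × 0.006) + 16 = 256/0.0192 + 16 ≈ 13349.3 mm ≈ 13.35 m.
Far limit Df = s·(H − f)/(H − s) = 1910 × (13349.3 − 16) / (13349.3 − 1910) = 1910 × 13333.3 / 11439.3 ≈ 2226.2 mm ≈ 2.23 m.

2.23 m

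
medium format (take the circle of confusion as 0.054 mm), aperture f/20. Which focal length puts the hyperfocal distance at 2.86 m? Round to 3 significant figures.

From H = f²/(N·c) + f, with f ≪ H: f ≈ √(H·N·c) = √(2860 × 20 × 0.054) = √3088.8 ≈ 55.58 mm.
Exact: f² + N·c·f − N·c·H = 0 ⇒ f = (−N·c + √((N·c)² + 4·N·c·H))/2 = (−1.08 + √12356)/2 ≈ 55.040 mm ≈ 55.0 mm.

55.0 mm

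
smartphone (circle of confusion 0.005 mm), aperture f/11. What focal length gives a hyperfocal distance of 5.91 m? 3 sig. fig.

From H = f²/(N·c) + f, with f ≪ H: f ≈ √(H·N·c) = √(5910 × 11 × 0.005) = √325.05 ≈ 18.03 mm.
The +f correction barely moves this — solving exactly, f² + N·c·f − N·c·H = 0 ⇒ f = (−N·c + √((N·c)² + 4·N·c·H))/2 = (−0.055 + √1300.2)/2 ≈ 18.002 mm, so f ≈ 18.0 mm.

18.0 mm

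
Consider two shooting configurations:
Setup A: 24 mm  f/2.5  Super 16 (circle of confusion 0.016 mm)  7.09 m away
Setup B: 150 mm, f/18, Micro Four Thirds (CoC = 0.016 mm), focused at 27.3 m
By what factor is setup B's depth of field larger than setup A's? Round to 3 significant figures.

2.35

Setup A: H = 24²/(2.5×0.016) + 24 ≈ 14424.0 mm; DoF = Df − Dn = 13920.9 − 4756.2 ≈ 9164.7 mm.
Setup B: H = 150²/(18×0.016) + 150 ≈ 78275.0 mm; DoF = Df − Dn = 41840 − 20259 ≈ 21581 mm.
Ratio = 21581 / 9164.7 ≈ 2.35.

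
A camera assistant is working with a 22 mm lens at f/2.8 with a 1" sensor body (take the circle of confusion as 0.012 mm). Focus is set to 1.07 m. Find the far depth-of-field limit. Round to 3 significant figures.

1.15 m

Hyperfocal distance H = f²/(N·c) + f = 22²/(2.8 × 0.012) + 22 = 484/0.0336 + 22 ≈ 14426.8 mm ≈ 14.43 m.
Far limit Df = s·(H − f)/(H − s) = 1070 × (14426.8 − 22) / (14426.8 − 1070) = 1070 × 14404.8 / 13356.8 ≈ 1154.0 mm ≈ 1.15 m.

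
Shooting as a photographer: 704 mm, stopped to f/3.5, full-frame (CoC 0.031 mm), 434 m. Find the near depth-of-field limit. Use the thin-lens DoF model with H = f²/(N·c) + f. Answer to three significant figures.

Hyperfocal distance H = f²/(N·c) + f = 704²/(3.5 × 0.031) + 704 = 495616/0.1085 + 704 ≈ 4568593.4 mm ≈ 4569 m.
Near limit Dn = s·(H − f)/(H + s − 2f) = 434000 × (4568593.4 − 704) / (4568593.4 + 434000 − 2 × 704) = 434000 × 4567889.4 / 5001185.4 ≈ 396399 mm ≈ 396 m.

396 m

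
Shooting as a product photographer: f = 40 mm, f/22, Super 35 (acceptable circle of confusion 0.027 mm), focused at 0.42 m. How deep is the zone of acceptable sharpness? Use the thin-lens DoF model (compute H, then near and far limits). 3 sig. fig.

Hyperfocal distance H = f²/(N·c) + f = 40²/(22 × 0.027) + 40 = 1600/0.594 + 40 ≈ 2733.6 mm ≈ 2.734 m.
Near limit Dn = s·(H − f)/(H + s − 2f) = 420 × (2733.6 − 40) / (2733.6 + 420 − 2 × 40) = 420 × 2693.6 / 3073.6 ≈ 368.07 mm.
Far limit Df = s·(H − f)/(H − s) = 420 × (2733.6 − 40) / (2733.6 − 420) = 420 × 2693.6 / 2313.6 ≈ 488.98 mm.
Depth of field = Df − Dn = 488.98 − 368.07 ≈ 120.91 mm.

121 mm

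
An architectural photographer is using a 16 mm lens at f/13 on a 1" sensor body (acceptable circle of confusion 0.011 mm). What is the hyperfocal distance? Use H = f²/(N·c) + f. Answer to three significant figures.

1.81 m

Hyperfocal distance H = f²/(N·c) + f = 16²/(13 × 0.011) + 16 = 256/0.143 + 16 ≈ 1806.2 mm ≈ 1.81 m.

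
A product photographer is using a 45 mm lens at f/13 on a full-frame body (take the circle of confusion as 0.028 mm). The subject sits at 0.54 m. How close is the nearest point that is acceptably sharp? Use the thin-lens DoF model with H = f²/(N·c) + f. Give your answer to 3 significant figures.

Hyperfocal distance H = f²/(N·c) + f = 45²/(13 × 0.028) + 45 = 2025/0.364 + 45 ≈ 5608.2 mm ≈ 5.608 m.
Near limit Dn = s·(H − f)/(H + s − 2f) = 540 × (5608.2 − 45) / (5608.2 + 540 − 2 × 45) = 540 × 5563.2 / 6058.2 ≈ 495.88 mm.

496 mm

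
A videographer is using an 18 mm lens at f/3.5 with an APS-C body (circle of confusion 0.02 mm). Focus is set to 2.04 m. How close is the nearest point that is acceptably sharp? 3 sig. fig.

Hyperfocal distance H = f²/(N·c) + f = 18²/(3.5 × 0.02) + 18 = 324/0.07 + 18 ≈ 4646.6 mm ≈ 4.647 m.
Near limit Dn = s·(H − f)/(H + s − 2f) = 2040 × (4646.6 − 18) / (4646.6 + 2040 − 2 × 18) = 2040 × 4628.6 / 6650.6 ≈ 1419.8 mm ≈ 1.42 m.

1.42 m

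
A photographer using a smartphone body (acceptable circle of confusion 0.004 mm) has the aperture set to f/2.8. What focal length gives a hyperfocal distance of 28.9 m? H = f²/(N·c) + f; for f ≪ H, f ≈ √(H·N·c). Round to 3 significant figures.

From H = f²/(N·c) + f, with f ≪ H: f ≈ √(H·N·c) = √(28900 × 2.8 × 0.004) = √323.68 ≈ 17.99 mm.
The +f correction barely moves this — solving exactly, f² + N·c·f − N·c·H = 0 ⇒ f = (−N·c + √((N·c)² + 4·N·c·H))/2 = (−0.0112 + √1294.7)/2 ≈ 17.986 mm, so f ≈ 18.0 mm.

18.0 mm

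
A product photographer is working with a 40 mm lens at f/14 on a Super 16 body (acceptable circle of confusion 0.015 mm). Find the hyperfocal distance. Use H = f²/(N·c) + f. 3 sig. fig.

Hyperfocal distance H = f²/(N·c) + f = 40²/(14 × 0.015) + 40 = 1600/0.21 + 40 ≈ 7659.0 mm ≈ 7.66 m.

7.66 m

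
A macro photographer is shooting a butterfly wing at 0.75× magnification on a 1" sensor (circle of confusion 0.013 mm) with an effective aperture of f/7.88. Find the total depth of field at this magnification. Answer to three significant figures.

0.364 mm

At magnification m, DoF ≈ 2·N_eff·c/m² = 2 × 7.88 × 0.013 / 0.75² = 0.2049 / 0.5625 ≈ 0.364 mm.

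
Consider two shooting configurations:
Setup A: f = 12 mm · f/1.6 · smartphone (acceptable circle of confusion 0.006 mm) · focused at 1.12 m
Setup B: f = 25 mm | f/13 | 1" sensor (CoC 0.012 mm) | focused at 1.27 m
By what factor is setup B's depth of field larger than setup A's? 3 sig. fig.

Setup A: H = 12²/(1.6×0.006) + 12 ≈ 15012.0 mm; DoF = Df − Dn = 1209.33 − 1042.96 ≈ 166.37 mm.
Setup B: H = 25²/(13×0.012) + 25 ≈ 4031.4 mm; DoF = Df − Dn = 1842.59 − 968.91 ≈ 873.68 mm.
Ratio = 873.68 / 166.37 ≈ 5.25.

5.25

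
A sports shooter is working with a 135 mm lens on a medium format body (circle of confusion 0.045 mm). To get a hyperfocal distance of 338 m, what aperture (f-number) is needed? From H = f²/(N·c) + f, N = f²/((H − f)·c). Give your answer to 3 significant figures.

Rearrange H = f²/(N·c) + f for N: N = f² / ((H − f)·c).
N = 135² / ((338000 − 135) × 0.045) = 18225 / 15204 ≈ 1.20.

f/1.20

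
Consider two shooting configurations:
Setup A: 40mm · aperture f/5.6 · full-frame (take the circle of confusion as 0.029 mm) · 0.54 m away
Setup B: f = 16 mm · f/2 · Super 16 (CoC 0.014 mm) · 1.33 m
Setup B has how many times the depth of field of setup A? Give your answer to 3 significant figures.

Setup A: H = 40²/(5.6×0.029) + 40 ≈ 9892.2 mm; DoF = Df − Dn = 568.870 − 513.919 ≈ 54.951 mm.
Setup B: H = 16²/(2×0.014) + 16 ≈ 9158.9 mm; DoF = Df − Dn = 1553.23 − 1162.87 ≈ 390.36 mm.
Ratio = 390.36 / 54.951 ≈ 7.10.

7.10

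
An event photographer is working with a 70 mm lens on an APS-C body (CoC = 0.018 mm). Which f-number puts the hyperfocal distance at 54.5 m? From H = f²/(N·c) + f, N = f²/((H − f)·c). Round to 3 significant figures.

Rearrange H = f²/(N·c) + f for N: N = f² / ((H − f)·c).
N = 70² / ((54500 − 70) × 0.018) = 4900 / 979.7 ≈ 5.

f/5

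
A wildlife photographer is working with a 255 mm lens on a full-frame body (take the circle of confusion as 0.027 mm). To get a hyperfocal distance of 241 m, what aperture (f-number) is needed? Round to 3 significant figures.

Rearrange H = f²/(N·c) + f for N: N = f² / ((H − f)·c).
N = 255² / ((241000 − 255) × 0.027) = 65025 / 6500 ≈ 10.

f/10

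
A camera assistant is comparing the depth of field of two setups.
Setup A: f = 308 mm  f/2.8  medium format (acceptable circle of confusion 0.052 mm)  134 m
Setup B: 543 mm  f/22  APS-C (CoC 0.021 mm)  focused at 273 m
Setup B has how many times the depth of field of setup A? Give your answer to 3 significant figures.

4.97

Setup A: H = 308²/(2.8×0.052) + 308 ≈ 651846.5 mm; DoF = Df − Dn = 168595 − 111185 ≈ 57410 mm.
Setup B: H = 543²/(22×0.021) + 543 ≈ 638744.3 mm; DoF = Df − Dn = 476368 − 191322 ≈ 285046 mm.
Ratio = 285046 / 57410 ≈ 4.97.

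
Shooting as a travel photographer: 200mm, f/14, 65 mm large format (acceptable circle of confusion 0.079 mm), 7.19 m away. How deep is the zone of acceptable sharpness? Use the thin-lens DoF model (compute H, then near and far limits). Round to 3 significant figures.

2.89 m

Hyperfocal distance H = f²/(N·c) + f = 200²/(14 × 0.079) + 200 = 40000/1.106 + 200 ≈ 36366.4 mm ≈ 36.37 m.
Near limit Dn = s·(H − f)/(H + s − 2f) = 7190 × (36366.4 − 200) / (36366.4 + 7190 − 2 × 200) = 7190 × 36166.4 / 43156.4 ≈ 6025.4 mm.
Far limit Df = s·(H − f)/(H − s) = 7190 × (36366.4 − 200) / (36366.4 − 7190) = 7190 × 36166.4 / 29176.4 ≈ 8912.6 mm.
Depth of field = Df − Dn = 8912.6 − 6025.4 ≈ 2887.2 mm ≈ 2.89 m.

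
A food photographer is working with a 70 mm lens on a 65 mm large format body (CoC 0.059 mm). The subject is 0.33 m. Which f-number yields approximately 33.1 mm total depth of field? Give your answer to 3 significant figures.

f/16

Write h = H − f = f²/(N·c). The thin-lens limits are Dn = s·h/(h + (s−f)) and Df = s·h/(h − (s−f)), so DoF = Df − Dn = 2·s·(s−f)·h / (h² − (s−f)²).
That is a quadratic in h: DoF·h² − 2·s·(s−f)·h − DoF·(s−f)² = 0 ⇒ h = (s−f)·(s + √(s² + DoF²)) / DoF = 260 × (330 + √(330² + 33.1²)) / 33.1 = 260 × (330 + 331.656) / 33.1 ≈ 5197.3 mm.
Then N = f²/(c·h) = 70² / (0.059 × 5197.3) = 4900 / 306.64 ≈ 16.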